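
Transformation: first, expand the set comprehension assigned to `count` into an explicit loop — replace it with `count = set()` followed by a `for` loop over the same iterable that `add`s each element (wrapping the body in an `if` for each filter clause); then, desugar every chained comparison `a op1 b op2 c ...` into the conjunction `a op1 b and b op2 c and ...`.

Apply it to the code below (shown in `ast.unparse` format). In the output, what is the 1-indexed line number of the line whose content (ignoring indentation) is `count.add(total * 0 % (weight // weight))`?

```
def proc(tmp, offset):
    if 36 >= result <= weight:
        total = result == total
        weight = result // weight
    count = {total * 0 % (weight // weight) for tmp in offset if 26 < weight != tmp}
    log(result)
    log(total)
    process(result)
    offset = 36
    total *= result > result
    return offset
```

Transformed code:
def proc(tmp, offset):
    if 36 >= result and result <= weight:
        total = result == total
        weight = result // weight
    count = set()
    for tmp in offset:
        if 26 < weight and weight != tmp:
            count.add(total * 0 % (weight // weight))
    log(result)
    log(total)
    process(result)
    offset = 36
    total *= result > result
    return offset

8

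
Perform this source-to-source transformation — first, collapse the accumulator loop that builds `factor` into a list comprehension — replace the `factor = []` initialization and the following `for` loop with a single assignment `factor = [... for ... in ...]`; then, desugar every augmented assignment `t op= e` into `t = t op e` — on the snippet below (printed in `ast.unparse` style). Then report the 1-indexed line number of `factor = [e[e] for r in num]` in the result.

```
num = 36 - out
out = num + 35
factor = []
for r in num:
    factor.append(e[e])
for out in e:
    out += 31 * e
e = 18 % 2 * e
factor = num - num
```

Transformed code:
num = 36 - out
out = num + 35
factor = [e[e] for r in num]
for out in e:
    out = out + 31 * e
e = 18 % 2 * e
factor = num - num

3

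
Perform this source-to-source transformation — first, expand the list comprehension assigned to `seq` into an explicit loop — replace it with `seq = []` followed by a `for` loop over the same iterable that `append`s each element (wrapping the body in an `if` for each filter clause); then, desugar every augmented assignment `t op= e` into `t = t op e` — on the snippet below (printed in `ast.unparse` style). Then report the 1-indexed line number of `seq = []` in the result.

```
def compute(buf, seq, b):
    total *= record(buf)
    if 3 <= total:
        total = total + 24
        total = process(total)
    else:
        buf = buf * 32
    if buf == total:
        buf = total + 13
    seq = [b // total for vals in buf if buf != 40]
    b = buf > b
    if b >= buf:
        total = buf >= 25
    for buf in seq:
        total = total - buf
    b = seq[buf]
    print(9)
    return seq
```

Transformed code:
def compute(buf, seq, b):
    total = total * record(buf)
    if 3 <= total:
        total = total + 24
        total = process(total)
    else:
        buf = buf * 32
    if buf == total:
        buf = total + 13
    seq = []
    for vals in buf:
        if buf != 40:
            seq.append(b // total)
    b = buf > b
    if b >= buf:
        total = buf >= 25
    for buf in seq:
        total = total - buf
    b = seq[buf]
    print(9)
    return seq

10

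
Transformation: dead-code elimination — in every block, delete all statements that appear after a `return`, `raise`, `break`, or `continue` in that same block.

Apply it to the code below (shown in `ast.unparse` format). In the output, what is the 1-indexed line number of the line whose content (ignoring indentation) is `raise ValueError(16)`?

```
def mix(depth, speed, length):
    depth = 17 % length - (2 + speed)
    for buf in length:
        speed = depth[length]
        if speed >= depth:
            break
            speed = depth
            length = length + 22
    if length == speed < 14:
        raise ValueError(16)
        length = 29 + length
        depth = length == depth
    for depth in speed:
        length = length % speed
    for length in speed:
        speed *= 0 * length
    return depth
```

Transformed code:
def mix(depth, speed, length):
    depth = 17 % length - (2 + speed)
    for buf in length:
        speed = depth[length]
        if speed >= depth:
            break
    if length == speed < 14:
        raise ValueError(16)
    for depth in speed:
        length = length % speed
    for length in speed:
        speed *= 0 * length
    return depth

8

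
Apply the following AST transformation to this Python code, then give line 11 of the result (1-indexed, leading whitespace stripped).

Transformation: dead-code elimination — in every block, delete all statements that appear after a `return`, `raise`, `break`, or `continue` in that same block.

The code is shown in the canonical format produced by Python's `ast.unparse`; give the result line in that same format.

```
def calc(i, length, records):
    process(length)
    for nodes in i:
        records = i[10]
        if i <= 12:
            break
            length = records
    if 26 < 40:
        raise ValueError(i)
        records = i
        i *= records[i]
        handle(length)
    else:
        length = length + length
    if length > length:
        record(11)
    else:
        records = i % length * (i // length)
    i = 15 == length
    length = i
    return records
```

if length > length:

Transformed code:
def calc(i, length, records):
    process(length)
    for nodes in i:
        records = i[10]
        if i <= 12:
            break
    if 26 < 40:
        raise ValueError(i)
    else:
        length = length + length
    if length > length:
        record(11)
    else:
        records = i % length * (i // length)
    i = 15 == length
    length = i
    return records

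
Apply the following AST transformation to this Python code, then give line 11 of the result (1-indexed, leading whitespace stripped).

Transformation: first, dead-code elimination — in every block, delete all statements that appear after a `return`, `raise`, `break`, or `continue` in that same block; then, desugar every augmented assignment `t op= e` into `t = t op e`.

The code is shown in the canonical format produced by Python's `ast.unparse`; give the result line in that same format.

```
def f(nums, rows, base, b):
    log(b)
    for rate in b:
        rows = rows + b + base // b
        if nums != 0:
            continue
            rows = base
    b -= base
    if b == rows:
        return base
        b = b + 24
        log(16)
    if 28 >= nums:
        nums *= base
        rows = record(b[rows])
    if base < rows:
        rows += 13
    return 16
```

Transformed code:
def f(nums, rows, base, b):
    log(b)
    for rate in b:
        rows = rows + b + base // b
        if nums != 0:
            continue
    b = b - base
    if b == rows:
        return base
    if 28 >= nums:
        nums = nums * base
        rows = record(b[rows])
    if base < rows:
        rows = rows + 13
    return 16

nums = nums * base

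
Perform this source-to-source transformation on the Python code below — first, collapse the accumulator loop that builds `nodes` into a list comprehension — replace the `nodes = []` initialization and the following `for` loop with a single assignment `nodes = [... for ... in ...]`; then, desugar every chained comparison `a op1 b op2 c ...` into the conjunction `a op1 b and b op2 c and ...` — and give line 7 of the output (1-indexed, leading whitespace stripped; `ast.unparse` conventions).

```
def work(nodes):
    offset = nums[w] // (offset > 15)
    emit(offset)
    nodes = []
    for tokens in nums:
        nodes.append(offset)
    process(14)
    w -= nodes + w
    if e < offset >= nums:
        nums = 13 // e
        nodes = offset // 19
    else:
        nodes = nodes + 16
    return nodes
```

Transformed code:
def work(nodes):
    offset = nums[w] // (offset > 15)
    emit(offset)
    nodes = [offset for tokens in nums]
    process(14)
    w -= nodes + w
    if e < offset and offset >= nums:
        nums = 13 // e
        nodes = offset // 19
    else:
        nodes = nodes + 16
    return nodes

if e < offset and offset >= nums:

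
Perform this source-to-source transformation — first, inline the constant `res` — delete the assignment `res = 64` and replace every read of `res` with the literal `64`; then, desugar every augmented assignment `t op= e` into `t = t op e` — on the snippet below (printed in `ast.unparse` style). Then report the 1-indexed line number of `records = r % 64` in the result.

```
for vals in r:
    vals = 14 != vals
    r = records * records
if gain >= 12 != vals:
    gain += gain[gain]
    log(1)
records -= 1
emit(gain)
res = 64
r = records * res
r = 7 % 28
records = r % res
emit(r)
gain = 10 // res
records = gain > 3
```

11

Transformed code:
for vals in r:
    vals = 14 != vals
    r = records * records
if gain >= 12 != vals:
    gain = gain + gain[gain]
    log(1)
records = records - 1
emit(gain)
r = records * 64
r = 7 % 28
records = r % 64
emit(r)
gain = 10 // 64
records = gain > 3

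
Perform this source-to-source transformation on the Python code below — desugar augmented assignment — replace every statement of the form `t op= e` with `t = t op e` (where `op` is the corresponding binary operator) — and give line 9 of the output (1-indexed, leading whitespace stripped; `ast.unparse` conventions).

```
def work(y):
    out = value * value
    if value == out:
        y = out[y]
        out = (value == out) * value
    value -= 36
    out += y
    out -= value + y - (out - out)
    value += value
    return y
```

value = value + value

Transformed code:
def work(y):
    out = value * value
    if value == out:
        y = out[y]
        out = (value == out) * value
    value = value - 36
    out = out + y
    out = out - (value + y - (out - out))
    value = value + value
    return y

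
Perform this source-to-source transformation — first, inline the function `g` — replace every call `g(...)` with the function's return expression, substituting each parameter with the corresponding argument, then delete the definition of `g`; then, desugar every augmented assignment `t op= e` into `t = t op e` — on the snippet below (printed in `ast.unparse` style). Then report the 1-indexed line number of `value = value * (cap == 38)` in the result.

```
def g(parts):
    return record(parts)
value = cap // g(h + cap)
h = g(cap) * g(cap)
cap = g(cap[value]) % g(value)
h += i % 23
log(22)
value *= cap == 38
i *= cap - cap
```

6

Transformed code:
value = cap // record(h + cap)
h = record(cap) * record(cap)
cap = record(cap[value]) % record(value)
h = h + i % 23
log(22)
value = value * (cap == 38)
i = i * (cap - cap)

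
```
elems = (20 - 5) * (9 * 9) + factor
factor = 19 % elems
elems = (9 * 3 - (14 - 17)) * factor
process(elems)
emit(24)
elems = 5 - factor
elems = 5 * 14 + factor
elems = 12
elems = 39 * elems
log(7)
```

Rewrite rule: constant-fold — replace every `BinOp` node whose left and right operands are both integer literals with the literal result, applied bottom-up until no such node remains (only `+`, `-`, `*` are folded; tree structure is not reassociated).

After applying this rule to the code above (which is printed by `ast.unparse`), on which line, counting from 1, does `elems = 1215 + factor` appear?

Transformed code:
elems = 1215 + factor
factor = 19 % elems
elems = 30 * factor
process(elems)
emit(24)
elems = 5 - factor
elems = 70 + factor
elems = 12
elems = 39 * elems
log(7)

1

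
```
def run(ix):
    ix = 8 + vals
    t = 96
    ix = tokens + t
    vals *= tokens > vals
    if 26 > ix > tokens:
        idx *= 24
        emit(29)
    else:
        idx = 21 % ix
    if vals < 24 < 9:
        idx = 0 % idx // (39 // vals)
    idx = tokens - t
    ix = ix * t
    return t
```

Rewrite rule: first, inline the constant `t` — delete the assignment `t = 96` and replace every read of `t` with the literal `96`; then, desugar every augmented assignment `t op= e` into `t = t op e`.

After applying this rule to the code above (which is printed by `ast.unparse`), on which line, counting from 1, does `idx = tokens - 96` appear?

12

Transformed code:
def run(ix):
    ix = 8 + vals
    ix = tokens + 96
    vals = vals * (tokens > vals)
    if 26 > ix > tokens:
        idx = idx * 24
        emit(29)
    else:
        idx = 21 % ix
    if vals < 24 < 9:
        idx = 0 % idx // (39 // vals)
    idx = tokens - 96
    ix = ix * 96
    return 96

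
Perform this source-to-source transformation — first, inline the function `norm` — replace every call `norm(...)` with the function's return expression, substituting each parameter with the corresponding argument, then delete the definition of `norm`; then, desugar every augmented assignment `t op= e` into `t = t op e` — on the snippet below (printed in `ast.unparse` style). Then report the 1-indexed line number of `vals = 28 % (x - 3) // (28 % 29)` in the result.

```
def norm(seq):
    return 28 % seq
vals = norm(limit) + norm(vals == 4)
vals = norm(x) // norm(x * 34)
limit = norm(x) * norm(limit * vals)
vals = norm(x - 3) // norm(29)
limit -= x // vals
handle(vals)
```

Transformed code:
vals = 28 % limit + 28 % (vals == 4)
vals = 28 % x // (28 % (x * 34))
limit = 28 % x * (28 % (limit * vals))
vals = 28 % (x - 3) // (28 % 29)
limit = limit - x // vals
handle(vals)

4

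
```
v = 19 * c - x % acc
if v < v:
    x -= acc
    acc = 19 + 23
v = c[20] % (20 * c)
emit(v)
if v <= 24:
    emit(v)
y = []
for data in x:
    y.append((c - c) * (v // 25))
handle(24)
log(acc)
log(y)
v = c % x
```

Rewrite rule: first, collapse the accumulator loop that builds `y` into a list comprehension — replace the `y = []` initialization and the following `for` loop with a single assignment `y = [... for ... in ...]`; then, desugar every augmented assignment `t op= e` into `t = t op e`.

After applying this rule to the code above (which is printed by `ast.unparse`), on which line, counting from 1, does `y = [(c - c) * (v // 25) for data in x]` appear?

Transformed code:
v = 19 * c - x % acc
if v < v:
    x = x - acc
    acc = 19 + 23
v = c[20] % (20 * c)
emit(v)
if v <= 24:
    emit(v)
y = [(c - c) * (v // 25) for data in x]
handle(24)
log(acc)
log(y)
v = c % x

9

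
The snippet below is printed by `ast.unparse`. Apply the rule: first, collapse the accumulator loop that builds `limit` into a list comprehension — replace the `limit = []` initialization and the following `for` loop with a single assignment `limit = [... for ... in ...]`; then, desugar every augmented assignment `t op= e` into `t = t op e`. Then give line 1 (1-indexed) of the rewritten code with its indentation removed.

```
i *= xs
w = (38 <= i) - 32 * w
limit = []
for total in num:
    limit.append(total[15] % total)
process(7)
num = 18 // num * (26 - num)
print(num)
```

i = i * xs

Transformed code:
i = i * xs
w = (38 <= i) - 32 * w
limit = [total[15] % total for total in num]
process(7)
num = 18 // num * (26 - num)
print(num)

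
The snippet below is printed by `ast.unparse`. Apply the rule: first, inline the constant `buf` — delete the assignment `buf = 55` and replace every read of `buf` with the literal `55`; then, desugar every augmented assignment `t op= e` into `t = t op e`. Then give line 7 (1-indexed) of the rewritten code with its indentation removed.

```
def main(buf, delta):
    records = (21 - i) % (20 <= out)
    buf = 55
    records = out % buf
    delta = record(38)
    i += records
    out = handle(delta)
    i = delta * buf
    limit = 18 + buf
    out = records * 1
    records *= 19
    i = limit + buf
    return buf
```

i = delta * 55

Transformed code:
def main(buf, delta):
    records = (21 - i) % (20 <= out)
    records = out % 55
    delta = record(38)
    i = i + records
    out = handle(delta)
    i = delta * 55
    limit = 18 + 55
    out = records * 1
    records = records * 19
    i = limit + 55
    return 55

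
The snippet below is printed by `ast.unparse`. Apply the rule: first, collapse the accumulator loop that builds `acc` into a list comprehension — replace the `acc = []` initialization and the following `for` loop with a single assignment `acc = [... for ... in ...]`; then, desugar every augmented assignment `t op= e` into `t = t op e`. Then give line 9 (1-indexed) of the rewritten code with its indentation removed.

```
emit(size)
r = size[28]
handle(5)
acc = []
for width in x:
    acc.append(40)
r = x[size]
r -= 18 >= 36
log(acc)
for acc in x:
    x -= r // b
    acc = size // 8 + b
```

x = x - r // b

Transformed code:
emit(size)
r = size[28]
handle(5)
acc = [40 for width in x]
r = x[size]
r = r - (18 >= 36)
log(acc)
for acc in x:
    x = x - r // b
    acc = size // 8 + b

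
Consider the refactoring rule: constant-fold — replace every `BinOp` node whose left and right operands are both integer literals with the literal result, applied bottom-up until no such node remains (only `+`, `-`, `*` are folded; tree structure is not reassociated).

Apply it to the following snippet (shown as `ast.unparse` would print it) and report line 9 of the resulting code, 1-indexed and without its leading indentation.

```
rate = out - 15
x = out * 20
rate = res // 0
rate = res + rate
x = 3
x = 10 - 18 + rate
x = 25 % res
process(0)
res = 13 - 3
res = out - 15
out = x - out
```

res = 10

Transformed code:
rate = out - 15
x = out * 20
rate = res // 0
rate = res + rate
x = 3
x = -8 + rate
x = 25 % res
process(0)
res = 10
res = out - 15
out = x - out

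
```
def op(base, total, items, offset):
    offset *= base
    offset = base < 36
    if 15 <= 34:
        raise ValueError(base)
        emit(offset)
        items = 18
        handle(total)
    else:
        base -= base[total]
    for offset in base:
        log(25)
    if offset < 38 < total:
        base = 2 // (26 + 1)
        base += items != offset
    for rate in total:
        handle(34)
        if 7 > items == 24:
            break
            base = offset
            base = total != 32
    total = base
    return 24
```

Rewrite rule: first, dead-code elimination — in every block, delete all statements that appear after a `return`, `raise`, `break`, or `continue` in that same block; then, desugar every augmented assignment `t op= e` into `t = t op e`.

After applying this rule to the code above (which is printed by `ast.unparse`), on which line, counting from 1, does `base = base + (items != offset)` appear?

12

Transformed code:
def op(base, total, items, offset):
    offset = offset * base
    offset = base < 36
    if 15 <= 34:
        raise ValueError(base)
    else:
        base = base - base[total]
    for offset in base:
        log(25)
    if offset < 38 < total:
        base = 2 // (26 + 1)
        base = base + (items != offset)
    for rate in total:
        handle(34)
        if 7 > items == 24:
            break
    total = base
    return 24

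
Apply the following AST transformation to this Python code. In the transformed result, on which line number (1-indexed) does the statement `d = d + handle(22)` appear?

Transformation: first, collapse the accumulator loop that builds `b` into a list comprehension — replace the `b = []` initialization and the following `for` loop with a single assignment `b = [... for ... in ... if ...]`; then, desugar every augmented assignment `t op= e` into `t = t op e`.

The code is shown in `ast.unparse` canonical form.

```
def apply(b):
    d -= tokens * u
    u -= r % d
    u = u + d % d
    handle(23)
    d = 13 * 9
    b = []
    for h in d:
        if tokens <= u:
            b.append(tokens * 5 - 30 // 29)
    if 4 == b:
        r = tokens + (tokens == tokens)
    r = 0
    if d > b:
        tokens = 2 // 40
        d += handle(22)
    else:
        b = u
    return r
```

13

Transformed code:
def apply(b):
    d = d - tokens * u
    u = u - r % d
    u = u + d % d
    handle(23)
    d = 13 * 9
    b = [tokens * 5 - 30 // 29 for h in d if tokens <= u]
    if 4 == b:
        r = tokens + (tokens == tokens)
    r = 0
    if d > b:
        tokens = 2 // 40
        d = d + handle(22)
    else:
        b = u
    return r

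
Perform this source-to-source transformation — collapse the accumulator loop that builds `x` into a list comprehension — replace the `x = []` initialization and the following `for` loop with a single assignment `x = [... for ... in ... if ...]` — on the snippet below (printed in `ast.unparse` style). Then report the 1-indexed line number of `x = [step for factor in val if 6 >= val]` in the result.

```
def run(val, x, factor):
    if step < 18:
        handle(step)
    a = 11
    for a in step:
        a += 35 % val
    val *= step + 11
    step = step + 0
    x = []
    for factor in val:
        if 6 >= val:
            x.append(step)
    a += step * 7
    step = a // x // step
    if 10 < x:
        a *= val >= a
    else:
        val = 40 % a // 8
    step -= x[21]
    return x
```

9

Transformed code:
def run(val, x, factor):
    if step < 18:
        handle(step)
    a = 11
    for a in step:
        a += 35 % val
    val *= step + 11
    step = step + 0
    x = [step for factor in val if 6 >= val]
    a += step * 7
    step = a // x // step
    if 10 < x:
        a *= val >= a
    else:
        val = 40 % a // 8
    step -= x[21]
    return x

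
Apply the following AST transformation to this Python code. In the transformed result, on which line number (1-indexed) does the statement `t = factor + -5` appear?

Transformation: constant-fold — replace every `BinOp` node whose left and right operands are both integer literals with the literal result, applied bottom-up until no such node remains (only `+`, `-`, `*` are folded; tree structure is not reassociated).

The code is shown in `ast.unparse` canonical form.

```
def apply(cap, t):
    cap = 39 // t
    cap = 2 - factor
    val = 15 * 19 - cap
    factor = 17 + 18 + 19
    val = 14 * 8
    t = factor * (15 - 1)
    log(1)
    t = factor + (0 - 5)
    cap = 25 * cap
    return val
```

9

Transformed code:
def apply(cap, t):
    cap = 39 // t
    cap = 2 - factor
    val = 285 - cap
    factor = 54
    val = 112
    t = factor * 14
    log(1)
    t = factor + -5
    cap = 25 * cap
    return val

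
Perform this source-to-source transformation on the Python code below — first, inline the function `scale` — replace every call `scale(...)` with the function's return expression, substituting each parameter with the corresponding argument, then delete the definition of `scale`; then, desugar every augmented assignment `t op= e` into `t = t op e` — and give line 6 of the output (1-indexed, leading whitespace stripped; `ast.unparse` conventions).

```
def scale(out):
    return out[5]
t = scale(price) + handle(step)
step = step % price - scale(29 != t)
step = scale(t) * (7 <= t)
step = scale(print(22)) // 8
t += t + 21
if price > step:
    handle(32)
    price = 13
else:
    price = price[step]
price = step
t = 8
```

if price > step:

Transformed code:
t = price[5] + handle(step)
step = step % price - (29 != t)[5]
step = t[5] * (7 <= t)
step = print(22)[5] // 8
t = t + (t + 21)
if price > step:
    handle(32)
    price = 13
else:
    price = price[step]
price = step
t = 8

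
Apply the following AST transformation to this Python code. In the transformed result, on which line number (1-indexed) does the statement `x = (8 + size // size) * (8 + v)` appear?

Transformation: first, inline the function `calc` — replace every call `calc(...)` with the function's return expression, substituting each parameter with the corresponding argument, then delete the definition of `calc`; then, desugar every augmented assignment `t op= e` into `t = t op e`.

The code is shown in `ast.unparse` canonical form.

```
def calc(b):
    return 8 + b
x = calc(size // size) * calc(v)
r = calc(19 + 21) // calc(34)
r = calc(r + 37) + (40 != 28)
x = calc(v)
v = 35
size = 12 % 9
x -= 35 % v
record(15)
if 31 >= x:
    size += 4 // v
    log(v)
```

1

Transformed code:
x = (8 + size // size) * (8 + v)
r = (8 + (19 + 21)) // (8 + 34)
r = 8 + (r + 37) + (40 != 28)
x = 8 + v
v = 35
size = 12 % 9
x = x - 35 % v
record(15)
if 31 >= x:
    size = size + 4 // v
    log(v)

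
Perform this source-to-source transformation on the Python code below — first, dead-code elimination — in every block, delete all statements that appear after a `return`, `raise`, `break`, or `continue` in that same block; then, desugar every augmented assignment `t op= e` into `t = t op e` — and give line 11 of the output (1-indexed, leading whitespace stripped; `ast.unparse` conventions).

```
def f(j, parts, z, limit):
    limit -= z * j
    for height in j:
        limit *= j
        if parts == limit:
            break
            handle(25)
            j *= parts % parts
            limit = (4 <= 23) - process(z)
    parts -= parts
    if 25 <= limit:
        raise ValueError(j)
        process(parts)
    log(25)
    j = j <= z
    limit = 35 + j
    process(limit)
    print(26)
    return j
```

Transformed code:
def f(j, parts, z, limit):
    limit = limit - z * j
    for height in j:
        limit = limit * j
        if parts == limit:
            break
    parts = parts - parts
    if 25 <= limit:
        raise ValueError(j)
    log(25)
    j = j <= z
    limit = 35 + j
    process(limit)
    print(26)
    return j

j = j <= z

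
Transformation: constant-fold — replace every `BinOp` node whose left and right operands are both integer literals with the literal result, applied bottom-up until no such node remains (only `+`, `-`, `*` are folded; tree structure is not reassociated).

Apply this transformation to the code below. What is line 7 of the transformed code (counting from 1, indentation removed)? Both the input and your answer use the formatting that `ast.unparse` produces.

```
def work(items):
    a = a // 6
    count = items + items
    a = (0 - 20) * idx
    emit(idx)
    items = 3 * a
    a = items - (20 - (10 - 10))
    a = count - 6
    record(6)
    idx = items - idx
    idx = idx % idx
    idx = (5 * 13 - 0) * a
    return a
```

Transformed code:
def work(items):
    a = a // 6
    count = items + items
    a = -20 * idx
    emit(idx)
    items = 3 * a
    a = items - 20
    a = count - 6
    record(6)
    idx = items - idx
    idx = idx % idx
    idx = 65 * a
    return a

a = items - 20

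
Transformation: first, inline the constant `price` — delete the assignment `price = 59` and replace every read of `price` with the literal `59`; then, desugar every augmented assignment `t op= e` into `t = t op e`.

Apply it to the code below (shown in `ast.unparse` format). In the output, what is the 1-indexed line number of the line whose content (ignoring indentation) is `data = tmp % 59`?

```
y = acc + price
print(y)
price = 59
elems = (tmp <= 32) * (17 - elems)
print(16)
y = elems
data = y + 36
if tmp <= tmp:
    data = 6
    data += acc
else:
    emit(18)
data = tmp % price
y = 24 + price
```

12

Transformed code:
y = acc + 59
print(y)
elems = (tmp <= 32) * (17 - elems)
print(16)
y = elems
data = y + 36
if tmp <= tmp:
    data = 6
    data = data + acc
else:
    emit(18)
data = tmp % 59
y = 24 + 59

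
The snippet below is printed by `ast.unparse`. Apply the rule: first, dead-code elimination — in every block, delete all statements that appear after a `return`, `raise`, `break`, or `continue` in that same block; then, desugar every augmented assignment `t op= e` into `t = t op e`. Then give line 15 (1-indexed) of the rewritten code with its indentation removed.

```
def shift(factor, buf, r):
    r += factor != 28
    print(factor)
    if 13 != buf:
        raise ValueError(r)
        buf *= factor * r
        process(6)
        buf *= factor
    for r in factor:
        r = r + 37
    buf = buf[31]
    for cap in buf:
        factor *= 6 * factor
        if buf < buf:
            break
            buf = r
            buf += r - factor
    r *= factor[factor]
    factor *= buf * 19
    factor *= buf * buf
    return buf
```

Transformed code:
def shift(factor, buf, r):
    r = r + (factor != 28)
    print(factor)
    if 13 != buf:
        raise ValueError(r)
    for r in factor:
        r = r + 37
    buf = buf[31]
    for cap in buf:
        factor = factor * (6 * factor)
        if buf < buf:
            break
    r = r * factor[factor]
    factor = factor * (buf * 19)
    factor = factor * (buf * buf)
    return buf

factor = factor * (buf * buf)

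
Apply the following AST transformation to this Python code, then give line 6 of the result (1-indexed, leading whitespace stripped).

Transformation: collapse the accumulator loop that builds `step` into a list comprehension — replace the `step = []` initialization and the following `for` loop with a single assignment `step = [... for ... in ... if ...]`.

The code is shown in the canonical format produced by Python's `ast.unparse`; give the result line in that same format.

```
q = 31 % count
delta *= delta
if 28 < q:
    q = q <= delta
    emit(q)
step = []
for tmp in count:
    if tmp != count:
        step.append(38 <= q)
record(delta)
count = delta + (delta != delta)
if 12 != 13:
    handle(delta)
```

Transformed code:
q = 31 % count
delta *= delta
if 28 < q:
    q = q <= delta
    emit(q)
step = [38 <= q for tmp in count if tmp != count]
record(delta)
count = delta + (delta != delta)
if 12 != 13:
    handle(delta)

step = [38 <= q for tmp in count if tmp != count]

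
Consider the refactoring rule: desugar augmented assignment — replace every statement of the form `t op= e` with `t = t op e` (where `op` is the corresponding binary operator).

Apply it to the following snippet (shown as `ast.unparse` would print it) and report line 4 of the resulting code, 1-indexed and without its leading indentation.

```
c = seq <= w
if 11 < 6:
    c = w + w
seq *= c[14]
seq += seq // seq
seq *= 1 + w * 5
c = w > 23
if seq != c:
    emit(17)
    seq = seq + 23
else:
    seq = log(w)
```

seq = seq * c[14]

Transformed code:
c = seq <= w
if 11 < 6:
    c = w + w
seq = seq * c[14]
seq = seq + seq // seq
seq = seq * (1 + w * 5)
c = w > 23
if seq != c:
    emit(17)
    seq = seq + 23
else:
    seq = log(w)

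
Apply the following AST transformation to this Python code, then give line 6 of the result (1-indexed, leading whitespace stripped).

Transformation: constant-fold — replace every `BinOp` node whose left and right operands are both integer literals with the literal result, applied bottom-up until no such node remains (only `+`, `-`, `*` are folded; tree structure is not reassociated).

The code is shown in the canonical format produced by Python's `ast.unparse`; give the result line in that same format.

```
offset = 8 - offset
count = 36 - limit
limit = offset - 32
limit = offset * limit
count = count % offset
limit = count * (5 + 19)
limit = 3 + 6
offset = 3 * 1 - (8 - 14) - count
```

limit = count * 24

Transformed code:
offset = 8 - offset
count = 36 - limit
limit = offset - 32
limit = offset * limit
count = count % offset
limit = count * 24
limit = 9
offset = 9 - count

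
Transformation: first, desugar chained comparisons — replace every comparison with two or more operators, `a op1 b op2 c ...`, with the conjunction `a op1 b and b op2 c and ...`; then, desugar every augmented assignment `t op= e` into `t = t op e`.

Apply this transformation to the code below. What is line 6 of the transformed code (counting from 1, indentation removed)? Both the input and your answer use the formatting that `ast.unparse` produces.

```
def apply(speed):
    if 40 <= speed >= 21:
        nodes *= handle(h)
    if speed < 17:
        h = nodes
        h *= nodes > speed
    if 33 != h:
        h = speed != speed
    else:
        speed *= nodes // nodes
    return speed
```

h = h * (nodes > speed)

Transformed code:
def apply(speed):
    if 40 <= speed and speed >= 21:
        nodes = nodes * handle(h)
    if speed < 17:
        h = nodes
        h = h * (nodes > speed)
    if 33 != h:
        h = speed != speed
    else:
        speed = speed * (nodes // nodes)
    return speed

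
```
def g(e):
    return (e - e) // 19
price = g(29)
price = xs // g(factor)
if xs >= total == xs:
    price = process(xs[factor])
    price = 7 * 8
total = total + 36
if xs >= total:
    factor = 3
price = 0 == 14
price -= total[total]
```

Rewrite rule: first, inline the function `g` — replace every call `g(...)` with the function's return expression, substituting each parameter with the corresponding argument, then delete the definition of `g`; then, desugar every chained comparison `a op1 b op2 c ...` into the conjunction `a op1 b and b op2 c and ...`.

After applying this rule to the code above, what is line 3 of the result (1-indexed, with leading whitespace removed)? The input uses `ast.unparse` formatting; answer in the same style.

Transformed code:
price = (29 - 29) // 19
price = xs // ((factor - factor) // 19)
if xs >= total and total == xs:
    price = process(xs[factor])
    price = 7 * 8
total = total + 36
if xs >= total:
    factor = 3
price = 0 == 14
price -= total[total]

if xs >= total and total == xs:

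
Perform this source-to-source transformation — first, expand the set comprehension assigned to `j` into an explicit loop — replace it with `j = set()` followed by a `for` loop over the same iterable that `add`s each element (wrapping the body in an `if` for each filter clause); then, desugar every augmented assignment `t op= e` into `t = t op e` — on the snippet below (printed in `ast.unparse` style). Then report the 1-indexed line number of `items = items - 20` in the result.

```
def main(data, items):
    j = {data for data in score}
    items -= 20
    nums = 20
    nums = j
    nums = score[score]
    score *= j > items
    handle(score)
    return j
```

Transformed code:
def main(data, items):
    j = set()
    for data in score:
        j.add(data)
    items = items - 20
    nums = 20
    nums = j
    nums = score[score]
    score = score * (j > items)
    handle(score)
    return j

5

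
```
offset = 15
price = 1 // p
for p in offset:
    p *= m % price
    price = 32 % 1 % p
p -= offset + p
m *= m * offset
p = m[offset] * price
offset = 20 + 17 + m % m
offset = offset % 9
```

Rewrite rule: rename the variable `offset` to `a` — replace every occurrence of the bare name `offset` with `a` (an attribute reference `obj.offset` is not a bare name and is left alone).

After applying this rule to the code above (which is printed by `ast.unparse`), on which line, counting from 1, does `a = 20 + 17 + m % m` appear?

Transformed code:
a = 15
price = 1 // p
for p in a:
    p *= m % price
    price = 32 % 1 % p
p -= a + p
m *= m * a
p = m[a] * price
a = 20 + 17 + m % m
a = a % 9

9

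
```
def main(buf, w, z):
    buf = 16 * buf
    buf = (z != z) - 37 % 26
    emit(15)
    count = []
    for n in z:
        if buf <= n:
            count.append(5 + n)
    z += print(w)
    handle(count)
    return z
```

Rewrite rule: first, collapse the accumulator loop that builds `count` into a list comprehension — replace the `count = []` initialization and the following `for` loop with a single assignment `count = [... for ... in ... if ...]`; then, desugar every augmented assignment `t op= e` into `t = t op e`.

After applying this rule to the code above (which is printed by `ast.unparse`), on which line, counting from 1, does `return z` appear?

Transformed code:
def main(buf, w, z):
    buf = 16 * buf
    buf = (z != z) - 37 % 26
    emit(15)
    count = [5 + n for n in z if buf <= n]
    z = z + print(w)
    handle(count)
    return z

8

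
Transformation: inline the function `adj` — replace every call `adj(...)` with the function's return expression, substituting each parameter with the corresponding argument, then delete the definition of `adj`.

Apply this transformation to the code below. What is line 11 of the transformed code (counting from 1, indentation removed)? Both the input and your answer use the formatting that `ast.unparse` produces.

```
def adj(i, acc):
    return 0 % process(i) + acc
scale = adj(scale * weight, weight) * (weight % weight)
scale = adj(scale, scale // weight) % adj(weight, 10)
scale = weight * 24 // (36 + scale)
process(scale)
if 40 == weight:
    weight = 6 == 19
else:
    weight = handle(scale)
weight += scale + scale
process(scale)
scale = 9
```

scale = 9

Transformed code:
scale = (0 % process(scale * weight) + weight) * (weight % weight)
scale = (0 % process(scale) + scale // weight) % (0 % process(weight) + 10)
scale = weight * 24 // (36 + scale)
process(scale)
if 40 == weight:
    weight = 6 == 19
else:
    weight = handle(scale)
weight += scale + scale
process(scale)
scale = 9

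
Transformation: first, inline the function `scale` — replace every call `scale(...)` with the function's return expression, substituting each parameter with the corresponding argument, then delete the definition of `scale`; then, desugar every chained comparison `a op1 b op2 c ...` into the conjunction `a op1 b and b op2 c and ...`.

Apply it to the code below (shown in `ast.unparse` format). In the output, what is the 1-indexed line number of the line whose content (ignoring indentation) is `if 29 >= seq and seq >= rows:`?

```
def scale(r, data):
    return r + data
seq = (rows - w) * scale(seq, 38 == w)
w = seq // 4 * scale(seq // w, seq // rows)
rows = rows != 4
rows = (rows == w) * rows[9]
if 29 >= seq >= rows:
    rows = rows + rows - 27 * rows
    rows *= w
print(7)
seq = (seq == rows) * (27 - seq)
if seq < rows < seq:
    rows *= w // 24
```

5

Transformed code:
seq = (rows - w) * (seq + (38 == w))
w = seq // 4 * (seq // w + seq // rows)
rows = rows != 4
rows = (rows == w) * rows[9]
if 29 >= seq and seq >= rows:
    rows = rows + rows - 27 * rows
    rows *= w
print(7)
seq = (seq == rows) * (27 - seq)
if seq < rows and rows < seq:
    rows *= w // 24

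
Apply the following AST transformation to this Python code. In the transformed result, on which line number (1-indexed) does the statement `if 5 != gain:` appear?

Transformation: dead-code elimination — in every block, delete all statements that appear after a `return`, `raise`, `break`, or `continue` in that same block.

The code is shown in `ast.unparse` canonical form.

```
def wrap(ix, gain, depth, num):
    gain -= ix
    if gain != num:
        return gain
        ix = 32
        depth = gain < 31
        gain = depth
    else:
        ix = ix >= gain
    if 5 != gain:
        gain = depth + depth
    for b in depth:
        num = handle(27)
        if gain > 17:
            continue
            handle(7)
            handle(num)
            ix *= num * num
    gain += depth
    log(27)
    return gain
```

Transformed code:
def wrap(ix, gain, depth, num):
    gain -= ix
    if gain != num:
        return gain
    else:
        ix = ix >= gain
    if 5 != gain:
        gain = depth + depth
    for b in depth:
        num = handle(27)
        if gain > 17:
            continue
    gain += depth
    log(27)
    return gain

7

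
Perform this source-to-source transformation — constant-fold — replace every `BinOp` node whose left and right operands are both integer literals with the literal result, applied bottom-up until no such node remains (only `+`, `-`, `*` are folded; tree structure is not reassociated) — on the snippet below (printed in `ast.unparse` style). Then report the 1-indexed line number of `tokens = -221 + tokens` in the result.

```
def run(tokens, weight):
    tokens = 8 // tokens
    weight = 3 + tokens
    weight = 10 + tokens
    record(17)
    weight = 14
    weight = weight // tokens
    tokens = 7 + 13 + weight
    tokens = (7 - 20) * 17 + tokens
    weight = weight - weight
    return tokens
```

9

Transformed code:
def run(tokens, weight):
    tokens = 8 // tokens
    weight = 3 + tokens
    weight = 10 + tokens
    record(17)
    weight = 14
    weight = weight // tokens
    tokens = 20 + weight
    tokens = -221 + tokens
    weight = weight - weight
    return tokens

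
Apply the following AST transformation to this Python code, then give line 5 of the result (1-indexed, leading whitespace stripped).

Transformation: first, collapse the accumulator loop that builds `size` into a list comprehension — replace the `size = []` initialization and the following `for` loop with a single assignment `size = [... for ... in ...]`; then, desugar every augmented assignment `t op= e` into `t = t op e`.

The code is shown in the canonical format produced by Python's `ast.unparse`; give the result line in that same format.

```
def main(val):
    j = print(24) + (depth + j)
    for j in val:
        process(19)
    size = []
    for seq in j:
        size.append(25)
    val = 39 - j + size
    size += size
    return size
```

Transformed code:
def main(val):
    j = print(24) + (depth + j)
    for j in val:
        process(19)
    size = [25 for seq in j]
    val = 39 - j + size
    size = size + size
    return size

size = [25 for seq in j]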